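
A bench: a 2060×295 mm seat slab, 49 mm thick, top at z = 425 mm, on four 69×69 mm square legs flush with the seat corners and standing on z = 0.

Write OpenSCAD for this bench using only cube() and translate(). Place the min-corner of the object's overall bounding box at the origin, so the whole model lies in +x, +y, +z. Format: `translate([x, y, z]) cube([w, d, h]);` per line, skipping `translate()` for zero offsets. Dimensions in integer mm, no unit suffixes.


// leg_h = 425 − 49 = 376
translate([0, 0, 376]) cube([2060, 295, 49]);
cube([69, 69, 376]);
translate([0, 226, 0]) cube([69, 69, 376]);
translate([1991, 0, 0]) cube([69, 69, 376]);
translate([1991, 226, 0]) cube([69, 69, 376]);


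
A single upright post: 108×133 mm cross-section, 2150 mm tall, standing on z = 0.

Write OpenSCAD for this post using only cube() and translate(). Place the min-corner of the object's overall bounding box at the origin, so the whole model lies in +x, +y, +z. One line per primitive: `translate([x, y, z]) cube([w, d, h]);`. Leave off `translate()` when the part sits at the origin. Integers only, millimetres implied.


cube([108, 133, 2150]);


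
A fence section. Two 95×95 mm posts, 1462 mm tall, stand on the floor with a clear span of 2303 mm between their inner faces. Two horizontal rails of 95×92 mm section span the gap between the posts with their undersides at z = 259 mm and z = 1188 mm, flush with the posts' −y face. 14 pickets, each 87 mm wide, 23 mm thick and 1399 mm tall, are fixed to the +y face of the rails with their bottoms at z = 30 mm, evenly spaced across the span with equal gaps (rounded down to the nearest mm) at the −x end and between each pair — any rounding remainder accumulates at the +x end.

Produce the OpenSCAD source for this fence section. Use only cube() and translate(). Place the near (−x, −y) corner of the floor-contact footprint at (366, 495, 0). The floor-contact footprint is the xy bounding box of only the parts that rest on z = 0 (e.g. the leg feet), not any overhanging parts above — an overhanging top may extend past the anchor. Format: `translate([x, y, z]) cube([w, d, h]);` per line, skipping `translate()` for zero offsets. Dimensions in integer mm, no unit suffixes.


translate([366, 495, 0]) cube([95, 95, 1462]);
translate([2764, 495, 0]) cube([95, 95, 1462]);
translate([461, 495, 259]) cube([2303, 95, 92]);
translate([461, 495, 1188]) cube([2303, 95, 92]);
translate([533, 590, 30]) cube([87, 23, 1399]);
translate([692, 590, 30]) cube([87, 23, 1399]);
translate([851, 590, 30]) cube([87, 23, 1399]);
translate([1010, 590, 30]) cube([87, 23, 1399]);
translate([1169, 590, 30]) cube([87, 23, 1399]);
translate([1328, 590, 30]) cube([87, 23, 1399]);
translate([1487, 590, 30]) cube([87, 23, 1399]);
translate([1646, 590, 30]) cube([87, 23, 1399]);
translate([1805, 590, 30]) cube([87, 23, 1399]);
translate([1964, 590, 30]) cube([87, 23, 1399]);
translate([2123, 590, 30]) cube([87, 23, 1399]);
translate([2282, 590, 30]) cube([87, 23, 1399]);
translate([2441, 590, 30]) cube([87, 23, 1399]);
translate([2600, 590, 30]) cube([87, 23, 1399]);


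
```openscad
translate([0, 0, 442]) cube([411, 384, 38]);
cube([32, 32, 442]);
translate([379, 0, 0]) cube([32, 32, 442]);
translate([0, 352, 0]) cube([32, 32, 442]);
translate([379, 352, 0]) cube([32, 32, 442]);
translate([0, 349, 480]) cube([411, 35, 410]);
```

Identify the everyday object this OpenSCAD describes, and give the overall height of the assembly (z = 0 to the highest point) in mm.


A chair. The overall height is 890 mm.

A slab on four corner posts with a tall panel at the back — a chair. The seat slab sits at z = 442 with thickness 38, and the 410 mm backrest starts at the seat top, so the overall height is 442 + 38 + 410 = 890 mm.


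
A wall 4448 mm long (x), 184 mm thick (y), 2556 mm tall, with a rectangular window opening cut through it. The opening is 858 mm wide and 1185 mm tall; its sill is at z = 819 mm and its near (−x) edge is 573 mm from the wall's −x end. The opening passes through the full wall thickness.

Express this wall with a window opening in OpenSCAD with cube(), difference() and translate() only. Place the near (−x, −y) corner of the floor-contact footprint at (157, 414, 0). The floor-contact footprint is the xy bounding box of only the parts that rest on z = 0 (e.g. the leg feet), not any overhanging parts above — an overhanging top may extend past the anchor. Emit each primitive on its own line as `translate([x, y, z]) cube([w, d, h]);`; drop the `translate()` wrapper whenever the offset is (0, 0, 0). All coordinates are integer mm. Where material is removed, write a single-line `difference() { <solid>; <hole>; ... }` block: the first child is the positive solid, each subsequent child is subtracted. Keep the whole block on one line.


difference() { translate([157, 414, 0]) cube([4448, 184, 2556]); translate([730, 414, 819]) cube([858, 184, 1185]); }


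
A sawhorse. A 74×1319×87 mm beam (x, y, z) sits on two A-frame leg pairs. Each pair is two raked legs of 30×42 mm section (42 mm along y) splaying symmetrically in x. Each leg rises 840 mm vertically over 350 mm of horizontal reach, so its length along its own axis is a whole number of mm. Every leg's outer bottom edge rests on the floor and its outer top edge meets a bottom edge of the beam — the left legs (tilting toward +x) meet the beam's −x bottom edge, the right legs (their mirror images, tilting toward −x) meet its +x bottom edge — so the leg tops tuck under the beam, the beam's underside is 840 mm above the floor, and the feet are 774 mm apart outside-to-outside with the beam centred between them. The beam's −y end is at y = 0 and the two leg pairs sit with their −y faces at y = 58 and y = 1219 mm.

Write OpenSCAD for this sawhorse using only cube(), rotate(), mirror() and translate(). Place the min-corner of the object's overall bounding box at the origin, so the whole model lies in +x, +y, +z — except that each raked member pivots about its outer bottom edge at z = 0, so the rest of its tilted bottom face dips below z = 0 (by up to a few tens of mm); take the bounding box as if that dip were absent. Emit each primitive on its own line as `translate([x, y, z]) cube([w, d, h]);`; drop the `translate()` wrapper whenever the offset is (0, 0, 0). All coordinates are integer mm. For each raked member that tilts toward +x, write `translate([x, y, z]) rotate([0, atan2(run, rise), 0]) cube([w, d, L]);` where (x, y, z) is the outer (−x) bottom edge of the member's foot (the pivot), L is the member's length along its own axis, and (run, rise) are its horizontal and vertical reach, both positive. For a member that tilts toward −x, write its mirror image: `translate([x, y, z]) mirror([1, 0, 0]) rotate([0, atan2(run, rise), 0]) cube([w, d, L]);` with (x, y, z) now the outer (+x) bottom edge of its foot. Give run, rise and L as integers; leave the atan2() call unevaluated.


translate([350, 0, 840]) cube([74, 1319, 87]);
translate([0, 58, 0]) rotate([0, atan2(350, 840), 0]) cube([30, 42, 910]);
translate([774, 58, 0]) mirror([1, 0, 0]) rotate([0, atan2(350, 840), 0]) cube([30, 42, 910]);
translate([0, 1219, 0]) rotate([0, atan2(350, 840), 0]) cube([30, 42, 910]);
translate([774, 1219, 0]) mirror([1, 0, 0]) rotate([0, atan2(350, 840), 0]) cube([30, 42, 910]);


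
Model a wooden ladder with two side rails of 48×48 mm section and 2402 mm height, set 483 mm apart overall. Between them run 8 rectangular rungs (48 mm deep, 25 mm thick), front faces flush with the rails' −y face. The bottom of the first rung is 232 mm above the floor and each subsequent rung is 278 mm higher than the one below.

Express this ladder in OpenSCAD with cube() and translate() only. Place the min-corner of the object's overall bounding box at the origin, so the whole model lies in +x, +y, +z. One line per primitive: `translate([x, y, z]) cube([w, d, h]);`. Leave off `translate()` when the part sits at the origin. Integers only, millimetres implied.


// rung span = 483 - 2*48 = 387
// rung[k] z = 232 + k*278
cube([48, 48, 2402]);
translate([435, 0, 0]) cube([48, 48, 2402]);
translate([48, 0, 232]) cube([387, 48, 25]);
translate([48, 0, 510]) cube([387, 48, 25]);
translate([48, 0, 788]) cube([387, 48, 25]);
translate([48, 0, 1066]) cube([387, 48, 25]);
translate([48, 0, 1344]) cube([387, 48, 25]);
translate([48, 0, 1622]) cube([387, 48, 25]);
translate([48, 0, 1900]) cube([387, 48, 25]);
translate([48, 0, 2178]) cube([387, 48, 25]);


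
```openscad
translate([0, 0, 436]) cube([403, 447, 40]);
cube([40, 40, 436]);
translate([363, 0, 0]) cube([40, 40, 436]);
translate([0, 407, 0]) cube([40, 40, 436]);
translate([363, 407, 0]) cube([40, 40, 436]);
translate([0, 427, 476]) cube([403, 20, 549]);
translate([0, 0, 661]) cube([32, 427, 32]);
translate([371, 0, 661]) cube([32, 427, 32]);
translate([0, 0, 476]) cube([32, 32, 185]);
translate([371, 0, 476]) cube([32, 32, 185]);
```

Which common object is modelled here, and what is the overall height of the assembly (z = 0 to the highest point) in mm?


A chair. The overall height is 1025 mm.

A slab on four corner posts with a tall panel at the back — a chair. The seat slab sits at z = 436 with thickness 40, and the 549 mm backrest starts at the seat top, so the overall height is 436 + 40 + 549 = 1025 mm.


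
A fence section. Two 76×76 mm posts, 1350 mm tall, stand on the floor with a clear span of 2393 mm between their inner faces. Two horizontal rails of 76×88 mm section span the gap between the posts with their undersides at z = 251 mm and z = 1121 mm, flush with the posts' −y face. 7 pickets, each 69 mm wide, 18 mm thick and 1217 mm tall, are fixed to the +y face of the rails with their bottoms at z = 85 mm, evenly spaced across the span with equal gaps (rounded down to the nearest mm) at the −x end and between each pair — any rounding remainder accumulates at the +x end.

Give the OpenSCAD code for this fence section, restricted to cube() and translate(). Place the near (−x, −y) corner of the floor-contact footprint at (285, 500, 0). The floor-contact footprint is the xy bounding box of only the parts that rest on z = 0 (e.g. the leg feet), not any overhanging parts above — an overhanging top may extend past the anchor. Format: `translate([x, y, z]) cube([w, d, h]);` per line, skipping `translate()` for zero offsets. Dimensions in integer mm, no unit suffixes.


translate([285, 500, 0]) cube([76, 76, 1350]);
translate([2754, 500, 0]) cube([76, 76, 1350]);
translate([361, 500, 251]) cube([2393, 76, 88]);
translate([361, 500, 1121]) cube([2393, 76, 88]);
translate([599, 576, 85]) cube([69, 18, 1217]);
translate([906, 576, 85]) cube([69, 18, 1217]);
translate([1213, 576, 85]) cube([69, 18, 1217]);
translate([1520, 576, 85]) cube([69, 18, 1217]);
translate([1827, 576, 85]) cube([69, 18, 1217]);
translate([2134, 576, 85]) cube([69, 18, 1217]);
translate([2441, 576, 85]) cube([69, 18, 1217]);


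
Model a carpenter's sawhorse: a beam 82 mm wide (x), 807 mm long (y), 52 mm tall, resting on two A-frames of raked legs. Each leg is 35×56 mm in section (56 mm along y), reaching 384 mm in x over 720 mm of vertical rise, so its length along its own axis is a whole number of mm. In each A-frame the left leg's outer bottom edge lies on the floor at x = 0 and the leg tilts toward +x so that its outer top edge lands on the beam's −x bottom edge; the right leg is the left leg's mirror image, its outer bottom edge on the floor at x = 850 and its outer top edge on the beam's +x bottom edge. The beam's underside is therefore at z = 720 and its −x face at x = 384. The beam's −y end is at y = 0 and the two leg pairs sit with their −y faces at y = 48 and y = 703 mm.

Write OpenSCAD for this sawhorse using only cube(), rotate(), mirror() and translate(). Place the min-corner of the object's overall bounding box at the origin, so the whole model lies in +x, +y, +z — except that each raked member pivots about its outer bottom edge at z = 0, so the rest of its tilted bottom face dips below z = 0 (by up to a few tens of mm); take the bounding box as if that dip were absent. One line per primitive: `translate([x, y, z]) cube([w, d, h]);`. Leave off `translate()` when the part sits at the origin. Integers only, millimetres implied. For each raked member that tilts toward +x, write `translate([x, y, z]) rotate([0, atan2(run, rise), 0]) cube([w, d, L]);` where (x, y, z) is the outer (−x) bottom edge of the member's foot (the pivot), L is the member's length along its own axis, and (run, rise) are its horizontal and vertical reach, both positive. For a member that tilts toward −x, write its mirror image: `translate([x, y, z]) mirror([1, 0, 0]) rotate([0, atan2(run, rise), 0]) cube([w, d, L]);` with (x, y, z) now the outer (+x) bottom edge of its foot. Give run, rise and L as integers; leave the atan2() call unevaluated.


translate([384, 0, 720]) cube([82, 807, 52]);
translate([0, 48, 0]) rotate([0, atan2(384, 720), 0]) cube([35, 56, 816]);
translate([850, 48, 0]) mirror([1, 0, 0]) rotate([0, atan2(384, 720), 0]) cube([35, 56, 816]);
translate([0, 703, 0]) rotate([0, atan2(384, 720), 0]) cube([35, 56, 816]);
translate([850, 703, 0]) mirror([1, 0, 0]) rotate([0, atan2(384, 720), 0]) cube([35, 56, 816]);


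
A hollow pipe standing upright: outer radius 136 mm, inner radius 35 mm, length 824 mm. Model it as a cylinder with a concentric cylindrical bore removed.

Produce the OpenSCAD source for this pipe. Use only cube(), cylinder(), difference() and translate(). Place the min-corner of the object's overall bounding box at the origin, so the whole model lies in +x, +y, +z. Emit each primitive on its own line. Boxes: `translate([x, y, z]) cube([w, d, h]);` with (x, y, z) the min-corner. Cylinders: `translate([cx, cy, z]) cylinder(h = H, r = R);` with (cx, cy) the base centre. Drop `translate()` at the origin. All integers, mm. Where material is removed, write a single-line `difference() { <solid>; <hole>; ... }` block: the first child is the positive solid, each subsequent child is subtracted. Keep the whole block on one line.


difference() { translate([136, 136, 0]) cylinder(h = 824, r = 136); translate([136, 136, 0]) cylinder(h = 824, r = 35); }


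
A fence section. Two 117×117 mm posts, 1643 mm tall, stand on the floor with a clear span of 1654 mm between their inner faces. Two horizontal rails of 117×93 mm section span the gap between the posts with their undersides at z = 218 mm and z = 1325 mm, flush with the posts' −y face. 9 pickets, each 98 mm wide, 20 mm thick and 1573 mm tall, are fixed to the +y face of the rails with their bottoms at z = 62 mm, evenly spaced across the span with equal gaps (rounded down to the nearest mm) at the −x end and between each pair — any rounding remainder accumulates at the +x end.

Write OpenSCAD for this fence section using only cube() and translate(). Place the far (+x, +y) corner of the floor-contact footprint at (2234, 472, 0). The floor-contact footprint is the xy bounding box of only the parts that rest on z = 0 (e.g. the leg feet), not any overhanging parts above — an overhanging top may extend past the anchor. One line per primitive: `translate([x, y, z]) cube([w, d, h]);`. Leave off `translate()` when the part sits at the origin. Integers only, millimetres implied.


translate([346, 355, 0]) cube([117, 117, 1643]);
translate([2117, 355, 0]) cube([117, 117, 1643]);
translate([463, 355, 218]) cube([1654, 117, 93]);
translate([463, 355, 1325]) cube([1654, 117, 93]);
translate([540, 472, 62]) cube([98, 20, 1573]);
translate([715, 472, 62]) cube([98, 20, 1573]);
translate([890, 472, 62]) cube([98, 20, 1573]);
translate([1065, 472, 62]) cube([98, 20, 1573]);
translate([1240, 472, 62]) cube([98, 20, 1573]);
translate([1415, 472, 62]) cube([98, 20, 1573]);
translate([1590, 472, 62]) cube([98, 20, 1573]);
translate([1765, 472, 62]) cube([98, 20, 1573]);
translate([1940, 472, 62]) cube([98, 20, 1573]);


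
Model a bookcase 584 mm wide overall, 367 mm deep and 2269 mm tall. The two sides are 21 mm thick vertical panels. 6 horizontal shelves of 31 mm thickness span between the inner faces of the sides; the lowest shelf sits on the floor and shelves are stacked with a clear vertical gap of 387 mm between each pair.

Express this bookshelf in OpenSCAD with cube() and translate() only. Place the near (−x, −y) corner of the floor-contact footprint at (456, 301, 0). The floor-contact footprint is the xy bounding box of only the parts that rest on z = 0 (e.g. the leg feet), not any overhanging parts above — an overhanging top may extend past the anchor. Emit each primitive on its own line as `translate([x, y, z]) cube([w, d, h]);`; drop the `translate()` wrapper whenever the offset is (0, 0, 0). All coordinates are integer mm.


translate([456, 301, 0]) cube([21, 367, 2269]);
translate([1019, 301, 0]) cube([21, 367, 2269]);
translate([477, 301, 0]) cube([542, 367, 31]);
translate([477, 301, 418]) cube([542, 367, 31]);
translate([477, 301, 836]) cube([542, 367, 31]);
translate([477, 301, 1254]) cube([542, 367, 31]);
translate([477, 301, 1672]) cube([542, 367, 31]);
translate([477, 301, 2090]) cube([542, 367, 31]);


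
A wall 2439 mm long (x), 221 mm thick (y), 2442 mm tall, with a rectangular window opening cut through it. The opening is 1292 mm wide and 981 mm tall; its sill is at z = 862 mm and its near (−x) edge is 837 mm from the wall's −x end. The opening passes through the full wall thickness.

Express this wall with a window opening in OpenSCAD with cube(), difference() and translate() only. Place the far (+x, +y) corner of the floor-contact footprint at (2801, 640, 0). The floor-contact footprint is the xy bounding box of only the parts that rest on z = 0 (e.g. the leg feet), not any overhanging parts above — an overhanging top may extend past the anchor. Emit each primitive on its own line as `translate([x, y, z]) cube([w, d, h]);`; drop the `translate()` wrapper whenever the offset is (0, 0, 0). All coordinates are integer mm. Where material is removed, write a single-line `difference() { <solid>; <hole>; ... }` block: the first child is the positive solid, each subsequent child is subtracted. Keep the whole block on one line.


difference() { translate([362, 419, 0]) cube([2439, 221, 2442]); translate([1199, 419, 862]) cube([1292, 221, 981]); }


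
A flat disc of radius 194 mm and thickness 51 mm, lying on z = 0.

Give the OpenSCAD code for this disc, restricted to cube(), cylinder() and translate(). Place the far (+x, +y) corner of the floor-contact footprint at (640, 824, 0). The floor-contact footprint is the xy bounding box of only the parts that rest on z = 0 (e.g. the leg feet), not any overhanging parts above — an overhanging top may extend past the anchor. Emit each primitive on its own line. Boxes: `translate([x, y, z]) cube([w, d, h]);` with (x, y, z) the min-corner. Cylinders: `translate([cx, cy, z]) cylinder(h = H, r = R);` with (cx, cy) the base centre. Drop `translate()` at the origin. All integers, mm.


translate([446, 630, 0]) cylinder(h = 51, r = 194);


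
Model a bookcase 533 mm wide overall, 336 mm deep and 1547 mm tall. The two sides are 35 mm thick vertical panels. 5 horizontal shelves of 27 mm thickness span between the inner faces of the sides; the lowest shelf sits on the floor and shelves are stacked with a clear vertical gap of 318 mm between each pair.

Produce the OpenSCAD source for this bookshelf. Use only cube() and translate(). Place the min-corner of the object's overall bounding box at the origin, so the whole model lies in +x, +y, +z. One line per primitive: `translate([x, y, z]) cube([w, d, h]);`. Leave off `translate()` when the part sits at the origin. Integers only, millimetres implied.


cube([35, 336, 1547]);
translate([498, 0, 0]) cube([35, 336, 1547]);
translate([35, 0, 0]) cube([463, 336, 27]);
translate([35, 0, 345]) cube([463, 336, 27]);
translate([35, 0, 690]) cube([463, 336, 27]);
translate([35, 0, 1035]) cube([463, 336, 27]);
translate([35, 0, 1380]) cube([463, 336, 27]);


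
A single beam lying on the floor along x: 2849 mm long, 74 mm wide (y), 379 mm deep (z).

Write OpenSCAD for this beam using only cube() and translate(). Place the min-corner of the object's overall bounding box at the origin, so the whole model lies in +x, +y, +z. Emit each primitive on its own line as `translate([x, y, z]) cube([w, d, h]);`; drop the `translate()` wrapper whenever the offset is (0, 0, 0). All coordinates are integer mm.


cube([2849, 74, 379]);


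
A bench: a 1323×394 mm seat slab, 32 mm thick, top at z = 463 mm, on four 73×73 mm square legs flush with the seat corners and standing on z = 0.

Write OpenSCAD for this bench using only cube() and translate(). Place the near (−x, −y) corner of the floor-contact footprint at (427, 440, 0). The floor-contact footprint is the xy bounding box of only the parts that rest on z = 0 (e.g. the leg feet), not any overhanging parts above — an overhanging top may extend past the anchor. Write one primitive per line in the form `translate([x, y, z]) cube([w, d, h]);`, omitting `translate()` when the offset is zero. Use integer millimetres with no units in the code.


translate([427, 440, 431]) cube([1323, 394, 32]);
translate([427, 440, 0]) cube([73, 73, 431]);
translate([427, 761, 0]) cube([73, 73, 431]);
translate([1677, 440, 0]) cube([73, 73, 431]);
translate([1677, 761, 0]) cube([73, 73, 431]);


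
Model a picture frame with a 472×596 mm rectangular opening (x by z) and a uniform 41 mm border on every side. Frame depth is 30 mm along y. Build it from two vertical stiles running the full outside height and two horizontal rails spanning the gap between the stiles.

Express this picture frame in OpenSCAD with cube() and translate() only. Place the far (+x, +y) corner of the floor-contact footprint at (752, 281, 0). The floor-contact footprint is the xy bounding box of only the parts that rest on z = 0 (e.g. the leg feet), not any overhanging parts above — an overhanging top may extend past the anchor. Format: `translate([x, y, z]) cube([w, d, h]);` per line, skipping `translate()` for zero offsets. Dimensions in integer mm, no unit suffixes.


translate([198, 251, 0]) cube([41, 30, 678]);
translate([711, 251, 0]) cube([41, 30, 678]);
translate([239, 251, 0]) cube([472, 30, 41]);
translate([239, 251, 637]) cube([472, 30, 41]);


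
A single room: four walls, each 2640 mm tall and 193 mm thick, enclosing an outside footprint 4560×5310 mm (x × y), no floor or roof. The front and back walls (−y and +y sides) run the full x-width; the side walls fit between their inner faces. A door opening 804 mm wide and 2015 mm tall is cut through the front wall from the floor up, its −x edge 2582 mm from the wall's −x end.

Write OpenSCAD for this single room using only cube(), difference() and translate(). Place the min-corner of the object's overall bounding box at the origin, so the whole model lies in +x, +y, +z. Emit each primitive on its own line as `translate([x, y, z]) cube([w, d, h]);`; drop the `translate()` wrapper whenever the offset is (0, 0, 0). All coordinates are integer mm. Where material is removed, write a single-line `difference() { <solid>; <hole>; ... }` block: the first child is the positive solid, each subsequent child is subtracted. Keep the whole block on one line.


difference() { cube([4560, 193, 2640]); translate([2582, 0, 0]) cube([804, 193, 2015]); }
translate([0, 5117, 0]) cube([4560, 193, 2640]);
translate([0, 193, 0]) cube([193, 4924, 2640]);
translate([4367, 193, 0]) cube([193, 4924, 2640]);


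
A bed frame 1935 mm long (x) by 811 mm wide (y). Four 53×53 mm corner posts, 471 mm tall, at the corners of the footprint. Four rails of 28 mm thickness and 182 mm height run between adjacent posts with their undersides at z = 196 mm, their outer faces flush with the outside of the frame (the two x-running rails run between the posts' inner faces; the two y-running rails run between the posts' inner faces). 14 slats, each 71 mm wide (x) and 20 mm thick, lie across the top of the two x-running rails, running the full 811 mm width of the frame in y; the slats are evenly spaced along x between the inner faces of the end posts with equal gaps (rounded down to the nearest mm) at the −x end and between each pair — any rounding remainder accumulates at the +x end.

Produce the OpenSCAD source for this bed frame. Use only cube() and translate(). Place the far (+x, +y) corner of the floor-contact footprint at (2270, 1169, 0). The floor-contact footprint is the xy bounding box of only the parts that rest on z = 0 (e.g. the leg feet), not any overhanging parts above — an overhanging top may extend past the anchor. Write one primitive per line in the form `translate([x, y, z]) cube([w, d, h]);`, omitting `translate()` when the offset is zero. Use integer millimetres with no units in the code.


translate([335, 358, 0]) cube([53, 53, 471]);
translate([335, 1116, 0]) cube([53, 53, 471]);
translate([2217, 358, 0]) cube([53, 53, 471]);
translate([2217, 1116, 0]) cube([53, 53, 471]);
translate([388, 358, 196]) cube([1829, 28, 182]);
translate([388, 1141, 196]) cube([1829, 28, 182]);
translate([335, 411, 196]) cube([28, 705, 182]);
translate([2242, 411, 196]) cube([28, 705, 182]);
translate([443, 358, 378]) cube([71, 811, 20]);
translate([569, 358, 378]) cube([71, 811, 20]);
translate([695, 358, 378]) cube([71, 811, 20]);
translate([821, 358, 378]) cube([71, 811, 20]);
translate([947, 358, 378]) cube([71, 811, 20]);
translate([1073, 358, 378]) cube([71, 811, 20]);
translate([1199, 358, 378]) cube([71, 811, 20]);
translate([1325, 358, 378]) cube([71, 811, 20]);
translate([1451, 358, 378]) cube([71, 811, 20]);
translate([1577, 358, 378]) cube([71, 811, 20]);
translate([1703, 358, 378]) cube([71, 811, 20]);
translate([1829, 358, 378]) cube([71, 811, 20]);
translate([1955, 358, 378]) cube([71, 811, 20]);
translate([2081, 358, 378]) cube([71, 811, 20]);


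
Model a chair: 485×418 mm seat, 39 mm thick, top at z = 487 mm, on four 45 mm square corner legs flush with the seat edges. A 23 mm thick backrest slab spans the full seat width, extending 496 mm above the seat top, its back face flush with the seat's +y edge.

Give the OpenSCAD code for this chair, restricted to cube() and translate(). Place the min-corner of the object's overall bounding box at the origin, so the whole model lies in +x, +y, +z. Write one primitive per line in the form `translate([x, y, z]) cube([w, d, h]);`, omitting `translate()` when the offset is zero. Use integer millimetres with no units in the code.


// leg_h = 487 - 39 = 448
translate([0, 0, 448]) cube([485, 418, 39]);
cube([45, 45, 448]);
translate([440, 0, 0]) cube([45, 45, 448]);
translate([0, 373, 0]) cube([45, 45, 448]);
translate([440, 373, 0]) cube([45, 45, 448]);
translate([0, 395, 487]) cube([485, 23, 496]);


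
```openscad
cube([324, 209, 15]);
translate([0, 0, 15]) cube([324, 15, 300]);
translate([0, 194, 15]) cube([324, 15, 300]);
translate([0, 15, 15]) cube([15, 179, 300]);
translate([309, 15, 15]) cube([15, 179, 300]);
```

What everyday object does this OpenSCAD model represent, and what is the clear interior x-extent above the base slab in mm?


An open box. The internal width is 294 mm.

A 324×209 base slab with four walls standing on it — an open box. The base is 324 mm wide and the walls are 15 mm thick, so the internal width is 324 − 2 × 15 = 294 mm.


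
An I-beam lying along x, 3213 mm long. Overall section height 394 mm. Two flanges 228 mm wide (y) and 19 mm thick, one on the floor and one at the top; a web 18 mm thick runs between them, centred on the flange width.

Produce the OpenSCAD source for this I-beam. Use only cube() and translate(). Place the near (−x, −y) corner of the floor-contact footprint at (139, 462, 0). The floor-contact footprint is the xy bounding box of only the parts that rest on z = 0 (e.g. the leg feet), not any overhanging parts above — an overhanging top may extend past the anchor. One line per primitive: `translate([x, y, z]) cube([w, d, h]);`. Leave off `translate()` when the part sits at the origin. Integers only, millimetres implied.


translate([139, 462, 0]) cube([3213, 228, 19]);
translate([139, 567, 19]) cube([3213, 18, 356]);
translate([139, 462, 375]) cube([3213, 228, 19]);


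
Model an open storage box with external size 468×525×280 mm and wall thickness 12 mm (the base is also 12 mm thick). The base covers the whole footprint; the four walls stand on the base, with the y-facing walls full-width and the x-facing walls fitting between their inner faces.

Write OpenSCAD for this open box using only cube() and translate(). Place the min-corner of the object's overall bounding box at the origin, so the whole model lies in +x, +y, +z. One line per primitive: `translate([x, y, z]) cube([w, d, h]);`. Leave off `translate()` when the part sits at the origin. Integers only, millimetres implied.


cube([468, 525, 12]);
translate([0, 0, 12]) cube([468, 12, 268]);
translate([0, 513, 12]) cube([468, 12, 268]);
translate([0, 12, 12]) cube([12, 501, 268]);
translate([456, 12, 12]) cube([12, 501, 268]);


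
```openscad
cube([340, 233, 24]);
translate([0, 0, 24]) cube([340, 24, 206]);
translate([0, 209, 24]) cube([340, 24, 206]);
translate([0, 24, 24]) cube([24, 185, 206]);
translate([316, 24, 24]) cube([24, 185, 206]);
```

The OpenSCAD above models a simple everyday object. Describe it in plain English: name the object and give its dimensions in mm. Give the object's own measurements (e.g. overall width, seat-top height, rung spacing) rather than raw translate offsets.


An open-topped rectangular box: outside dimensions 340×233×230 mm, with a uniform wall and base thickness of 24 mm. The base is a full 340×233 slab on the floor; four walls sit on top of the base. The front and back walls (the −y and +y sides) span the full width; the two side walls fit between them.


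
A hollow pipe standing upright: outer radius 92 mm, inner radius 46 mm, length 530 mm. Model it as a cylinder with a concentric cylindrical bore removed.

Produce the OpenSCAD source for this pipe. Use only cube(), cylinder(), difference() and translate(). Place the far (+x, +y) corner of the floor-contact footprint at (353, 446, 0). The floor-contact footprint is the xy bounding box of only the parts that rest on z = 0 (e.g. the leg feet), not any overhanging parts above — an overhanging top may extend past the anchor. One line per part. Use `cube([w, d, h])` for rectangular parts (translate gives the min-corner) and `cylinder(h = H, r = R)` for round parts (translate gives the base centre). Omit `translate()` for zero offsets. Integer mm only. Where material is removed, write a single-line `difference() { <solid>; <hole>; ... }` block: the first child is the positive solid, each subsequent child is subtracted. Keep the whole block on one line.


difference() { translate([261, 354, 0]) cylinder(h = 530, r = 92); translate([261, 354, 0]) cylinder(h = 530, r = 46); }


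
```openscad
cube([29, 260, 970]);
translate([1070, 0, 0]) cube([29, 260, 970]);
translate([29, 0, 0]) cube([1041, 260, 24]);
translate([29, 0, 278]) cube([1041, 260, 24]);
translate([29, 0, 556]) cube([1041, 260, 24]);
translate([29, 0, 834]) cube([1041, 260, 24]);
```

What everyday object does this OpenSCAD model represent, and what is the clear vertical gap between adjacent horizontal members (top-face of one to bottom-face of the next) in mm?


A bookshelf. The clear shelf gap is 254 mm.

Two tall side panels with 4 horizontal boards between them — a bookshelf. The first two shelf undersides are at z = 0 and z = 278; with shelf thickness 24, the clear gap is 278 − 0 − 24 = 254 mm.


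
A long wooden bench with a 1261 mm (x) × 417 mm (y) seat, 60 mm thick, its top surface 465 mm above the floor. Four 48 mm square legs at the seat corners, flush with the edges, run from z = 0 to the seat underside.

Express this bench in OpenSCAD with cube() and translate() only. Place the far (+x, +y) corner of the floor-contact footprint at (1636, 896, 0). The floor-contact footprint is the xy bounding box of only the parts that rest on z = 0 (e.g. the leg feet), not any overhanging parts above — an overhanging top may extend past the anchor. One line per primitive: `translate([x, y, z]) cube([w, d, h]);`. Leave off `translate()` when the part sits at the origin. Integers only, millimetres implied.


translate([375, 479, 405]) cube([1261, 417, 60]);
translate([375, 479, 0]) cube([48, 48, 405]);
translate([375, 848, 0]) cube([48, 48, 405]);
translate([1588, 479, 0]) cube([48, 48, 405]);
translate([1588, 848, 0]) cube([48, 48, 405]);


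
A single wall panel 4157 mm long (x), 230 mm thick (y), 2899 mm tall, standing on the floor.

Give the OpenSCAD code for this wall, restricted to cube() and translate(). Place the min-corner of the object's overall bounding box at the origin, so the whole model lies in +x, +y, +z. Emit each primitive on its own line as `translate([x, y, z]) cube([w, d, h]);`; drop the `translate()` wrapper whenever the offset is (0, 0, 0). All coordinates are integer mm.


cube([4157, 230, 2899]);


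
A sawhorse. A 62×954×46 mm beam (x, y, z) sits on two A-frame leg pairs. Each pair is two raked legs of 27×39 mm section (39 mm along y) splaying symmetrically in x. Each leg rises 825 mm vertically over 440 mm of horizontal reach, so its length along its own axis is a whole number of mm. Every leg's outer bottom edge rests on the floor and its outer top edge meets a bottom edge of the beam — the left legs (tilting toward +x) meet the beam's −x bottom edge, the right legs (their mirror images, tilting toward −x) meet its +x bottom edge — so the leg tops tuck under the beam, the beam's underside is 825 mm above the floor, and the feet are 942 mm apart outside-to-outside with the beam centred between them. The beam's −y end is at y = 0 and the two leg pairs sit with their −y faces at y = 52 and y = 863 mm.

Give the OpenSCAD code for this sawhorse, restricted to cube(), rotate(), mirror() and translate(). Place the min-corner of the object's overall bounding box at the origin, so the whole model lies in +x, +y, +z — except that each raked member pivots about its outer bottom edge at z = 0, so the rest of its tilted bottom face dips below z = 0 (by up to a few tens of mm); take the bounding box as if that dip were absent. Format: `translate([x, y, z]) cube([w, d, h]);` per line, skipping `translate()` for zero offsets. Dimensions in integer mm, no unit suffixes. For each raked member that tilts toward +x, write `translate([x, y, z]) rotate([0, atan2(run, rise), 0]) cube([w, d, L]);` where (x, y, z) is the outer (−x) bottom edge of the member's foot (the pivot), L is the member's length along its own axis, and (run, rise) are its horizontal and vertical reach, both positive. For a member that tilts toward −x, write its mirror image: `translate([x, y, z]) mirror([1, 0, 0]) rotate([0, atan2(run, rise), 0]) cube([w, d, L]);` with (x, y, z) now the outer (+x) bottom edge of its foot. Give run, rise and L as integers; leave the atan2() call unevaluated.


translate([440, 0, 825]) cube([62, 954, 46]);
translate([0, 52, 0]) rotate([0, atan2(440, 825), 0]) cube([27, 39, 935]);
translate([942, 52, 0]) mirror([1, 0, 0]) rotate([0, atan2(440, 825), 0]) cube([27, 39, 935]);
translate([0, 863, 0]) rotate([0, atan2(440, 825), 0]) cube([27, 39, 935]);
translate([942, 863, 0]) mirror([1, 0, 0]) rotate([0, atan2(440, 825), 0]) cube([27, 39, 935]);


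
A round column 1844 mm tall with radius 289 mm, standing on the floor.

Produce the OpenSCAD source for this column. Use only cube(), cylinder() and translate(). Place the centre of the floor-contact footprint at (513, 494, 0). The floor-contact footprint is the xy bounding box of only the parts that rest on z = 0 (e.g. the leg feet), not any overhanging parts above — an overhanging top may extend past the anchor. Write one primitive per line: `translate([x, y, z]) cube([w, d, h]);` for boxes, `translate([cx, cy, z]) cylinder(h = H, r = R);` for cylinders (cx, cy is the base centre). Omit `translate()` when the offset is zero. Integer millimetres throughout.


translate([513, 494, 0]) cylinder(h = 1844, r = 289);


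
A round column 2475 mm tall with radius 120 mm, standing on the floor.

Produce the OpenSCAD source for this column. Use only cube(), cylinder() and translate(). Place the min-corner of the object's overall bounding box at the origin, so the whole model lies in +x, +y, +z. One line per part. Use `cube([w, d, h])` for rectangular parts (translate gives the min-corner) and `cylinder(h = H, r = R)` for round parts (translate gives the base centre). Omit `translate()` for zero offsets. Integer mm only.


translate([120, 120, 0]) cylinder(h = 2475, r = 120);


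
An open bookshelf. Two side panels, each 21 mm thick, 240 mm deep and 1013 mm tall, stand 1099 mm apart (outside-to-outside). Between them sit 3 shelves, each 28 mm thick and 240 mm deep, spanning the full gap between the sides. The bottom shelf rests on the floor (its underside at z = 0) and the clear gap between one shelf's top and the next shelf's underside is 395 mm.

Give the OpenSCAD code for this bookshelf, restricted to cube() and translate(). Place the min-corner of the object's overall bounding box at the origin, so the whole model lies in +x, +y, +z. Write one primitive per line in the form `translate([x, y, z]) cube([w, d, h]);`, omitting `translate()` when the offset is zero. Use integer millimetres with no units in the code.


cube([21, 240, 1013]);
translate([1078, 0, 0]) cube([21, 240, 1013]);
translate([21, 0, 0]) cube([1057, 240, 28]);
translate([21, 0, 423]) cube([1057, 240, 28]);
translate([21, 0, 846]) cube([1057, 240, 28]);


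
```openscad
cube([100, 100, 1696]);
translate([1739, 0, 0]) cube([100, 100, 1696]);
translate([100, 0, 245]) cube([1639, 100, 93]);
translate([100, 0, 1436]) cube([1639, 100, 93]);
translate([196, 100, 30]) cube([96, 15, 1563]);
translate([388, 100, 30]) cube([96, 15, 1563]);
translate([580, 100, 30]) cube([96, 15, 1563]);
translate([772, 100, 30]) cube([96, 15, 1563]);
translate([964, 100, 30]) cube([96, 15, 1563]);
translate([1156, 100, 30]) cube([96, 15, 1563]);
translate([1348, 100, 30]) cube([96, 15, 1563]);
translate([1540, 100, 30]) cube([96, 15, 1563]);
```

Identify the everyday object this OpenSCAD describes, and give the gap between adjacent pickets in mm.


A fence section. The picket gap is 96 mm.

Two posts, two rails, 8 pickets — a fence section. Span 1639 mm holds 8 pickets of 96 mm with 9 equal gaps: ⌊(1639 − 8·96) / 9⌋ = 96 mm.


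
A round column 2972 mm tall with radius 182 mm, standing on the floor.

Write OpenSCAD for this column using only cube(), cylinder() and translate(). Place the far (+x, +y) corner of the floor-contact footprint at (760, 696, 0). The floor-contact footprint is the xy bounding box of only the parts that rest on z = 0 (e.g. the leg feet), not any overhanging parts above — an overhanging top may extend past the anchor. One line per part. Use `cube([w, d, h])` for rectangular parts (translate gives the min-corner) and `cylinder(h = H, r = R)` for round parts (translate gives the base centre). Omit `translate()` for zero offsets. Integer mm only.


translate([578, 514, 0]) cylinder(h = 2972, r = 182);


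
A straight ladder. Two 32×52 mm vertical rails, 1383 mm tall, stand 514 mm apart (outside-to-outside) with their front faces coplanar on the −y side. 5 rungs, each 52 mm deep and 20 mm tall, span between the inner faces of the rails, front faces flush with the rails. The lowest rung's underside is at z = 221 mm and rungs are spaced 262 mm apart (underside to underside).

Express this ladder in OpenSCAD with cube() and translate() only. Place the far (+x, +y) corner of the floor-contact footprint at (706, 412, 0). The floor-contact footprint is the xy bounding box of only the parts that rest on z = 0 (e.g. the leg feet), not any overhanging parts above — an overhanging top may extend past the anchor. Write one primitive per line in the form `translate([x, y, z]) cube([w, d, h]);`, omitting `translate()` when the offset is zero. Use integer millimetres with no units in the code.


translate([192, 360, 0]) cube([32, 52, 1383]);
translate([674, 360, 0]) cube([32, 52, 1383]);
translate([224, 360, 221]) cube([450, 52, 20]);
translate([224, 360, 483]) cube([450, 52, 20]);
translate([224, 360, 745]) cube([450, 52, 20]);
translate([224, 360, 1007]) cube([450, 52, 20]);
translate([224, 360, 1269]) cube([450, 52, 20]);
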